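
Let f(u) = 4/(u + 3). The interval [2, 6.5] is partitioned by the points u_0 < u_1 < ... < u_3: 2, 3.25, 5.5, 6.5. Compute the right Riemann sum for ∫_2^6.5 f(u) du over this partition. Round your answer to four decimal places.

Subinterval widths: 1.25, 2.25, 1.
Right endpoints: 3.25, 5.5, 6.5.
f(3.25) = 0.64, f(5.5) = 8/17, f(6.5) = 8/19.
Sum = Σ Δu_i · f(u_i).
Sum ≈ 2.2799.

2.2799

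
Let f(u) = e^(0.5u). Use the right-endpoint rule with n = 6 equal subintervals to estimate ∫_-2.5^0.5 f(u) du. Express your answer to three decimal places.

2.255

Δu = (0.5 − (-2.5))/6 = 0.5.
Right endpoints: -2, -1.5, -1, -0.5, 0, 0.5.
f(-2) ≈ 0.368, f(-1.5) ≈ 0.472, f(-1) ≈ 0.607, f(-0.5) ≈ 0.779, f(0) ≈ 1.000, f(0.5) ≈ 1.284.
Sum = Δu · [f(-2) + f(-1.5) + f(-1) + ...].
Sum ≈ 2.255.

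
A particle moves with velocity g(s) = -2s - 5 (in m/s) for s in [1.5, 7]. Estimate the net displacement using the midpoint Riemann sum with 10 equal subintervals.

-74.25

Δs = (7 − 1.5)/10 = 0.55.
Midpoints: 1.775, 2.325, 2.875, 3.425, 3.975, 4.525, 5.075, 5.625, 6.175, 6.725.
g(1.775) = -8.55, g(2.325) = -9.65, g(2.875) = -10.75, g(3.425) = -11.85, g(3.975) = -12.95, g(4.525) = -14.05, g(5.075) = -15.15, g(5.625) = -16.25, g(6.175) = -17.35, g(6.725) = -18.45.
Sum = Δs · [g(1.775) + g(2.325) + g(2.875) + ...].
Sum = -74.25.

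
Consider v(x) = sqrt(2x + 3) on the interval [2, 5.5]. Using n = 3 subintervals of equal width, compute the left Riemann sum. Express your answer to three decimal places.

10.636

Δx = (5.5 − 2)/3 = 7/6.
Left endpoints: 2, 19/6, 13/3.
v(2) ≈ 2.646, v(19/6) ≈ 3.055, v(13/3) ≈ 3.416.
Sum = Δx · [v(2) + v(19/6) + v(13/3)].
Sum ≈ 10.636.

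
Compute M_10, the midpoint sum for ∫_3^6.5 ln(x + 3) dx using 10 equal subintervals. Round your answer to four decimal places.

Δx = (6.5 − 3)/10 = 0.35.
Midpoints: 3.175, 3.525, 3.875, 4.225, 4.575, 4.925, 5.275, 5.625, 5.975, 6.325.
f(3.175) ≈ 1.8205, f(3.525) ≈ 1.8756, f(3.875) ≈ 1.9279, f(4.225) ≈ 1.9775, f(4.575) ≈ 2.0249, f(4.925) ≈ 2.0700, f(5.275) ≈ 2.1132, f(5.625) ≈ 2.1547, f(5.975) ≈ 2.1944, f(6.325) ≈ 2.2327.
Sum = Δx · [f(3.175) + f(3.525) + f(3.875) + ...].
Sum ≈ 7.1370.

7.1370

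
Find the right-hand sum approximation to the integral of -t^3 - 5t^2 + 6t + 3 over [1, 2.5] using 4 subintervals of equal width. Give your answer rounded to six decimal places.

Δt = (2.5 − 1)/4 = 0.375.
Right endpoints: 1.375, 1.75, 2.125, 2.5.
f(1.375) = -411/512, f(1.75) = -7.171875, f(2.125) = -8409/512, f(2.5) = -28.875.
Sum = Δt · [f(1.375) + f(1.75) + f(2.125) + f(2.5)].
Sum ≈ -19.977539.

-19.977539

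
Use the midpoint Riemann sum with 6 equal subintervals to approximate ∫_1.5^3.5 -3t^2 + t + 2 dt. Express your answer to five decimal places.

Δt = (3.5 − 1.5)/6 = 1/3.
Midpoints: 5/3, 2, 7/3, 8/3, 3, 10/3.
f(5/3) = -14/3, f(2) = -8, f(7/3) = -12, f(8/3) = -50/3, f(3) = -22, f(10/3) = -28.
Sum = Δt · [f(5/3) + f(2) + f(7/3) + ...].
Sum ≈ -30.44444.

-30.44444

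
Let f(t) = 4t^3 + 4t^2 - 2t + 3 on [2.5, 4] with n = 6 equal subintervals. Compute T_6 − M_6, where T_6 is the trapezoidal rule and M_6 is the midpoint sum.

T_6 = 276.859375.
M_6 = 275.8515625.
T_6 − M_6 = 1.0078125.

1.0078125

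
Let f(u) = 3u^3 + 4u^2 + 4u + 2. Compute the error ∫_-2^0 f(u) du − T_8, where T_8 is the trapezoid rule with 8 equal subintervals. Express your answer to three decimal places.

0.104

Exact integral: ∫_-2^0 f(u) du ≈ -5.33333.
T_8 = -5.4375.
Error ≈ -5.33333 − (-5.4375) ≈ 0.104.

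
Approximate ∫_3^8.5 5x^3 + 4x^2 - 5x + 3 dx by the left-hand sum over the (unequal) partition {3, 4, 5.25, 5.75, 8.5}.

3929.88671875

Subinterval widths: 1, 1.25, 0.5, 2.75.
Left endpoints: 3, 4, 5.25, 5.75.
f(3) = 159, f(4) = 367, f(5.25) = 810.515625, f(5.75) = 1057.046875.
Sum = Σ Δx_i · f(x_i).
Sum = 3929.88671875.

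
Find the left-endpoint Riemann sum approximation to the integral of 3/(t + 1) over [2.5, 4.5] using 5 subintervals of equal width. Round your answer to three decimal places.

1.420

Δt = (4.5 − 2.5)/5 = 0.4.
Left endpoints: 2.5, 2.9, 3.3, 3.7, 4.1.
f(2.5) = 6/7, f(2.9) = 10/13, f(3.3) = 30/43, f(3.7) = 30/47, f(4.1) = 10/17.
Sum = Δt · [f(2.5) + f(2.9) + f(3.3) + f(3.7) + f(4.1)].
Sum ≈ 1.420.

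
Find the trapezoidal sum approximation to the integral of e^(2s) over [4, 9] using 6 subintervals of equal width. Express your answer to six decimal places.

Δs = (9 − 4)/6 = 5/6.
f(4) ≈ 2980.957987, f(29/6) ≈ 15782.652403, f(17/3) ≈ 83561.096119, f(6.5) ≈ 442413.392009, f(22/3) ≈ 2342353.302186, f(49/6) ≈ 12401566.253109, f(9) ≈ 65659969.137331.
T_6 = (Δs/2)·[f(s_0) + 2f(s_1) + ... + 2f(s_{5}) + f(s_6)].
Sum ≈ 40097626.452904.

40097626.452904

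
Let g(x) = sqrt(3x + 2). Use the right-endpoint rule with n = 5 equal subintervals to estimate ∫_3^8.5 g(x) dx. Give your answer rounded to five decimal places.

24.98300

Δx = (8.5 − 3)/5 = 1.1.
Right endpoints: 4.1, 5.2, 6.3, 7.4, 8.5.
g(4.1) ≈ 3.78153, g(5.2) ≈ 4.19524, g(6.3) ≈ 4.57165, g(7.4) ≈ 4.91935, g(8.5) ≈ 5.24404.
Sum = Δx · [g(4.1) + g(5.2) + g(6.3) + g(7.4) + g(8.5)].
Sum ≈ 24.98300.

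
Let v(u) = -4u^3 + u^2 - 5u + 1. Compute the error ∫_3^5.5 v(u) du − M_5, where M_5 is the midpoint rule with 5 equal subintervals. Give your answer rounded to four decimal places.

Exact integral: ∫_3^5.5 v(u) du ≈ -838.229167.
M_5 = -835.625.
Error ≈ -838.229167 − (-835.625) ≈ -2.6042.

-2.6042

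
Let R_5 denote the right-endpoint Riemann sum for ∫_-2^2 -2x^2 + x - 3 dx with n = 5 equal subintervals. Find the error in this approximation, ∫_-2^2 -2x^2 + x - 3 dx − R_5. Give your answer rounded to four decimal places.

-0.7467

Exact integral: ∫_-2^2 f(x) dx ≈ -22.666667.
R_5 = -21.92.
Error ≈ -22.666667 − (-21.92) ≈ -0.7467.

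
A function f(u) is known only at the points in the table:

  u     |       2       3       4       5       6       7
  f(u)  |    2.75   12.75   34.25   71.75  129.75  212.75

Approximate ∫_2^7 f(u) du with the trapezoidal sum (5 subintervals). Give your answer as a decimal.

Δu = 1.
T_5 = (1/2)·[2.75 + 2·12.75 + 2·34.25 + 2·71.75 + 2·129.75 + 212.75] = 356.25.

356.25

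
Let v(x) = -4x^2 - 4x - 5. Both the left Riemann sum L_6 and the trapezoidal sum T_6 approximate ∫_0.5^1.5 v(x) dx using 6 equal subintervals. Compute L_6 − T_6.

1

L_6 ≈ -12.35185.
T_6 ≈ -13.35185.
L_6 − T_6 = 1.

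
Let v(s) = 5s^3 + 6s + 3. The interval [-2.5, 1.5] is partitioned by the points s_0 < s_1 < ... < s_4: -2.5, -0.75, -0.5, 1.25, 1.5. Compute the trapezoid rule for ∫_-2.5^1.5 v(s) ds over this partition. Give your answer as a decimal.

Subinterval widths: 1.75, 0.25, 1.75, 0.25.
v(-2.5) = -90.125, v(-0.75) = -3.609375, v(-0.5) = -0.625, v(1.25) = 20.265625, v(1.5) = 28.875.
On each subinterval the trapezoid contributes (Δs_i/2)·[v(s_{i-1}) + v(s_i)].
Sum = -59.21875.

-59.21875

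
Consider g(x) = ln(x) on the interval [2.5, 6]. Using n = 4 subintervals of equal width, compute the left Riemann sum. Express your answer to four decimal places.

Δx = (6 − 2.5)/4 = 0.875.
Left endpoints: 2.5, 3.375, 4.25, 5.125.
g(2.5) ≈ 0.9163, g(3.375) ≈ 1.2164, g(4.25) ≈ 1.4469, g(5.125) ≈ 1.6341.
Sum = Δx · [g(2.5) + g(3.375) + g(4.25) + g(5.125)].
Sum ≈ 4.5620.

4.5620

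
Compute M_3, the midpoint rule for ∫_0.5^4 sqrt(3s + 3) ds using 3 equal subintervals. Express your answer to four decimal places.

10.8063

Δs = (4 − 0.5)/3 = 7/6.
Midpoints: 13/12, 2.25, 41/12.
f(13/12) ≈ 2.5000, f(2.25) ≈ 3.1225, f(41/12) ≈ 3.6401.
Sum = Δs · [f(13/12) + f(2.25) + f(41/12)].
Sum ≈ 10.8063.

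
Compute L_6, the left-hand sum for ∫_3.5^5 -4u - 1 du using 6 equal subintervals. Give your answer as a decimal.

-26.25

Δu = (5 − 3.5)/6 = 0.25.
Left endpoints: 3.5, 3.75, 4, 4.25, 4.5, 4.75.
f(3.5) = -15, f(3.75) = -16, f(4) = -17, f(4.25) = -18, f(4.5) = -19, f(4.75) = -20.
Sum = Δu · [f(3.5) + f(3.75) + f(4) + ...].
Sum = -26.25.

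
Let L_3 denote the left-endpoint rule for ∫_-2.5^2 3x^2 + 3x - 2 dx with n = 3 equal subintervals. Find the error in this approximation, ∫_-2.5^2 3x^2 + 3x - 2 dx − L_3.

Exact integral: ∫_-2.5^2 f(x) dx = 11.25.
L_3 = 11.25.
Error = 11.25 − 11.25 = 0.

0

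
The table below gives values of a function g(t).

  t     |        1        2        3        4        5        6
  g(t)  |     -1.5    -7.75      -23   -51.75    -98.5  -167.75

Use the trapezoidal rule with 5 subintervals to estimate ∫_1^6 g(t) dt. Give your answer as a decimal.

Δt = 1.
T_5 = (1/2)·[(-1.5) + 2·(-7.75) + 2·(-23) + 2·(-51.75) + 2·(-98.5) + (-167.75)] = -265.625.

-265.625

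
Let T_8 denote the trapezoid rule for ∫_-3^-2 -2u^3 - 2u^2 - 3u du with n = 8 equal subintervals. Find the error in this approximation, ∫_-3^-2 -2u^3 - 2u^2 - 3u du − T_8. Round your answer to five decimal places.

-0.03385

Exact integral: ∫_-3^-2 f(u) du ≈ 27.3333333.
T_8 = 27.3671875.
Error ≈ 27.3333333 − 27.3671875 ≈ -0.03385.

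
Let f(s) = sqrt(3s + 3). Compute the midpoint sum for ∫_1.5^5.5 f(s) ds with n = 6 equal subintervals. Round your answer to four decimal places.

Δs = (5.5 − 1.5)/6 = 2/3.
Midpoints: 11/6, 2.5, 19/6, 23/6, 4.5, 31/6.
f(11/6) ≈ 2.9155, f(2.5) ≈ 3.2404, f(19/6) ≈ 3.5355, f(23/6) ≈ 3.8079, f(4.5) ≈ 4.0620, f(31/6) ≈ 4.3012.
Sum = Δs · [f(11/6) + f(2.5) + f(19/6) + ...].
Sum ≈ 14.5750.

14.5750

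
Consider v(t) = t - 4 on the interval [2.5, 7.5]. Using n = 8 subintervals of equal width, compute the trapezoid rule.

5

Δt = (7.5 − 2.5)/8 = 0.625.
v(2.5) = -1.5, v(3.125) = -0.875, v(3.75) = -0.25, v(4.375) = 0.375, v(5) = 1, v(5.625) = 1.625, v(6.25) = 2.25, v(6.875) = 2.875, v(7.5) = 3.5.
T_8 = (Δt/2)·[v(t_0) + 2v(t_1) + ... + 2v(t_{7}) + v(t_8)].
Sum = 5.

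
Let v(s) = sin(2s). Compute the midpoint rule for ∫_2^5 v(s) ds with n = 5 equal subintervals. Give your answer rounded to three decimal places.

0.099

Δs = (5 − 2)/5 = 0.6.
Midpoints: 2.3, 2.9, 3.5, 4.1, 4.7.
v(2.3) ≈ -0.994, v(2.9) ≈ -0.465, v(3.5) ≈ 0.657, v(4.1) ≈ 0.941, v(4.7) ≈ 0.025.
Sum = Δs · [v(2.3) + v(2.9) + v(3.5) + v(4.1) + v(4.7)].
Sum ≈ 0.099.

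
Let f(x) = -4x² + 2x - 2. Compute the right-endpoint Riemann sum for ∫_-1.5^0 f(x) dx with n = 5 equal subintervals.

Δx = (0 − (-1.5))/5 = 0.3.
Right endpoints: -1.2, -0.9, -0.6, -0.3, 0.
f(-1.2) = -10.16, f(-0.9) = -7.04, f(-0.6) = -4.64, f(-0.3) = -2.96, f(0) = -2.
Sum = Δx · [f(-1.2) + f(-0.9) + f(-0.6) + f(-0.3) + f(0)].
Sum = -8.04.

-8.04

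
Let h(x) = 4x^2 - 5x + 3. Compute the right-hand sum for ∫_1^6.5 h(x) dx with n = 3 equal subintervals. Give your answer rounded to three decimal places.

416.574

Δx = (6.5 − 1)/3 = 11/6.
Right endpoints: 17/6, 14/3, 6.5.
h(17/6) = 377/18, h(14/3) = 601/9, h(6.5) = 139.5.
Sum = Δx · [h(17/6) + h(14/3) + h(6.5)].
Sum ≈ 416.574.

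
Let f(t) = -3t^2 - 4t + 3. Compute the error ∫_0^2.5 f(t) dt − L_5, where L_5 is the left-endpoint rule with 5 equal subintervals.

-6.875

Exact integral: ∫_0^2.5 f(t) dt = -20.625.
L_5 = -13.75.
Error = -20.625 − (-13.75) = -6.875.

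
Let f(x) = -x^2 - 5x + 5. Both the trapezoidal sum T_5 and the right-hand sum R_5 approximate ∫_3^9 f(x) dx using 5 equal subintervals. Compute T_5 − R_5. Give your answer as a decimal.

61.2

T_5 = -385.44.
R_5 = -446.64.
T_5 − R_5 = 61.2.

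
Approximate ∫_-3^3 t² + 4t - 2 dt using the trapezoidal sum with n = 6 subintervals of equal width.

7

Δt = (3 − (-3))/6 = 1.
f(-3) = -5, f(-2) = -6, f(-1) = -5, f(0) = -2, f(1) = 3, f(2) = 10, f(3) = 19.
T_6 = (Δt/2)·[f(t_0) + 2f(t_1) + ... + 2f(t_{5}) + f(t_6)].
Sum = 7.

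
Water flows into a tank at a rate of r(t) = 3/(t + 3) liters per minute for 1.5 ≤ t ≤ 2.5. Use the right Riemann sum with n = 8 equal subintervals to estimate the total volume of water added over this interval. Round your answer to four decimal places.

Δt = (2.5 − 1.5)/8 = 0.125.
Right endpoints: 1.625, 1.75, 1.875, 2, 2.125, 2.25, 2.375, 2.5.
r(1.625) = 24/37, r(1.75) = 12/19, r(1.875) = 8/13, r(2) = 0.6, r(2.125) = 24/41, r(2.25) = 4/7, r(2.375) = 24/43, r(2.5) = 6/11.
Sum = Δt · [r(1.625) + r(1.75) + r(1.875) + ...].
Sum ≈ 0.5945.

0.5945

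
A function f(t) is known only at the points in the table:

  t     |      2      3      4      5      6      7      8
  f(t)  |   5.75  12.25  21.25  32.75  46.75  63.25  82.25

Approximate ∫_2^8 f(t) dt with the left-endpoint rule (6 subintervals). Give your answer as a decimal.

Δt = 1.
Sum = 1·[5.75 + 12.25 + 21.25 + 32.75 + 46.75 + 63.25] = 182.

182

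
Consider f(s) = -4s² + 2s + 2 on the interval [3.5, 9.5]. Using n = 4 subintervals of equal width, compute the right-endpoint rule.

-1230

Δs = (9.5 − 3.5)/4 = 1.5.
Right endpoints: 5, 6.5, 8, 9.5.
f(5) = -88, f(6.5) = -154, f(8) = -238, f(9.5) = -340.
Sum = Δs · [f(5) + f(6.5) + f(8) + f(9.5)].
Sum = -1230.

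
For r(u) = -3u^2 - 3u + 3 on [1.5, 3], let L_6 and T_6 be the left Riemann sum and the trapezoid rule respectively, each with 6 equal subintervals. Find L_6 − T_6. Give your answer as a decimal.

3.09375

L_6 = -26.203125.
T_6 = -29.296875.
L_6 − T_6 = 3.09375.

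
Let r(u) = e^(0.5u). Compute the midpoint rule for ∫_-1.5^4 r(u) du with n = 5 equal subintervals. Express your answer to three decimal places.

13.661

Δu = (4 − (-1.5))/5 = 1.1.
Midpoints: -0.95, 0.15, 1.25, 2.35, 3.45.
r(-0.95) ≈ 0.622, r(0.15) ≈ 1.078, r(1.25) ≈ 1.868, r(2.35) ≈ 3.238, r(3.45) ≈ 5.613.
Sum = Δu · [r(-0.95) + r(0.15) + r(1.25) + r(2.35) + r(3.45)].
Sum ≈ 13.661.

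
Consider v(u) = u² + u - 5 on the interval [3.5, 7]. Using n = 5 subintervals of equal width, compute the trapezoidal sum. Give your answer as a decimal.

101.2025

Δu = (7 − 3.5)/5 = 0.7.
v(3.5) = 10.75, v(4.2) = 16.84, v(4.9) = 23.91, v(5.6) = 31.96, v(6.3) = 40.99, v(7) = 51.
T_5 = (Δu/2)·[v(u_0) + 2v(u_1) + ... + 2v(u_{4}) + v(u_5)].
Sum = 101.2025.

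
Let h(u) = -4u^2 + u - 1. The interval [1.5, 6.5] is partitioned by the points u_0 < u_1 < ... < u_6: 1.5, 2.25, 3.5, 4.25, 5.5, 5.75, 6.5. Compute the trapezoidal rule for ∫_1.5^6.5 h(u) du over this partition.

-350.125

Subinterval widths: 0.75, 1.25, 0.75, 1.25, 0.25, 0.75.
h(1.5) = -8.5, h(2.25) = -19, h(3.5) = -46.5, h(4.25) = -69, h(5.5) = -116.5, h(5.75) = -127.5, h(6.5) = -163.5.
On each subinterval the trapezoid contributes (Δu_i/2)·[h(u_{i-1}) + h(u_i)].
Sum = -350.125.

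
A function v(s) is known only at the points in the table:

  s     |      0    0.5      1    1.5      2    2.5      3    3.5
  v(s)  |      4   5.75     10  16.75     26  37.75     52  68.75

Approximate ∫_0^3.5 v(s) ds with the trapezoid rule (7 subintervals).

Δs = 0.5.
T_7 = (0.5/2)·[4 + 2·5.75 + 2·10 + 2·16.75 + 2·26 + 2·37.75 + 2·52 + 68.75] = 92.3125.

92.3125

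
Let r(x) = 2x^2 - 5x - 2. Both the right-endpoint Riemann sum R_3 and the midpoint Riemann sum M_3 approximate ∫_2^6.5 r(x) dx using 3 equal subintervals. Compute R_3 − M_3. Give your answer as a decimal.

R_3 = 117.
M_3 = 71.4375.
R_3 − M_3 = 45.5625.

45.5625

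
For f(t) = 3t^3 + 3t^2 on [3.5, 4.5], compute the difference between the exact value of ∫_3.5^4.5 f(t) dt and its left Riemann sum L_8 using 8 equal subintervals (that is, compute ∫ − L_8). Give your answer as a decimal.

Exact integral: ∫_3.5^4.5 f(t) dt = 243.25.
L_8 = 232.8046875.
Error = 243.25 − 232.8046875 = 10.4453125.

10.4453125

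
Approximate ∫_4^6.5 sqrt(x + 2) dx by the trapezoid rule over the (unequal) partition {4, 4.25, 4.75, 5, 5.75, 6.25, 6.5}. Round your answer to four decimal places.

Subinterval widths: 0.25, 0.5, 0.25, 0.75, 0.5, 0.25.
f(4) ≈ 2.4495, f(4.25) ≈ 2.5000, f(4.75) ≈ 2.5981, f(5) ≈ 2.6458, f(5.75) ≈ 2.7839, f(6.25) ≈ 2.8723, f(6.5) ≈ 2.9155.
On each subinterval the trapezoid contributes (Δx_i/2)·[f(x_{i-1}) + f(x_i)].
Sum ≈ 6.7223.

6.7223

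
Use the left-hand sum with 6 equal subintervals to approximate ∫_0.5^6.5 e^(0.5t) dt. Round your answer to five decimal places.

37.77634

Δt = (6.5 − 0.5)/6 = 1.
Left endpoints: 0.5, 1.5, 2.5, 3.5, 4.5, 5.5.
f(0.5) ≈ 1.28403, f(1.5) ≈ 2.11700, f(2.5) ≈ 3.49034, f(3.5) ≈ 5.75460, f(4.5) ≈ 9.48774, f(5.5) ≈ 15.64263.
Sum = Δt · [f(0.5) + f(1.5) + f(2.5) + ...].
Sum ≈ 37.77634.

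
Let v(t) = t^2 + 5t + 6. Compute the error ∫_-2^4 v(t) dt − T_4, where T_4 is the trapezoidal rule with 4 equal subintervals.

-2.25

Exact integral: ∫_-2^4 v(t) dt = 90.
T_4 = 92.25.
Error = 90 − 92.25 = -2.25.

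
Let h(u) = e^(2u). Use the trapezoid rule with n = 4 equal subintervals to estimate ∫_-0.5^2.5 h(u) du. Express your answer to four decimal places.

Δu = (2.5 − (-0.5))/4 = 0.75.
h(-0.5) ≈ 0.3679, h(0.25) ≈ 1.6487, h(1) ≈ 7.3891, h(1.75) ≈ 33.1155, h(2.5) ≈ 148.4132.
T_4 = (Δu/2)·[h(u_0) + 2h(u_1) + 2h(u_2) + 2h(u_3) + h(u_4)].
Sum ≈ 87.4078.

87.4078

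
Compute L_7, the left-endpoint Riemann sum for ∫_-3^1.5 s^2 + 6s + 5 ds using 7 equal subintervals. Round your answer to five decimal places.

6.17602

Δs = (1.5 − (-3))/7 = 9/14.
Left endpoints: -3, -33/14, -12/7, -15/14, -3/7, 3/14, 6/7.
f(-3) = -4, f(-33/14) = -703/196, f(-12/7) = -115/49, f(-15/14) = -55/196, f(-3/7) = 128/49, f(3/14) = 1241/196, f(6/7) = 533/49.
Sum = Δs · [f(-3) + f(-33/14) + f(-12/7) + ...].
Sum ≈ 6.17602.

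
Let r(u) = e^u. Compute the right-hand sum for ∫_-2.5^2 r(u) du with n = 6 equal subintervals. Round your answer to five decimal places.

Δu = (2 − (-2.5))/6 = 0.75.
Right endpoints: -1.75, -1, -0.25, 0.5, 1.25, 2.
r(-1.75) ≈ 0.17377, r(-1) ≈ 0.36788, r(-0.25) ≈ 0.77880, r(0.5) ≈ 1.64872, r(1.25) ≈ 3.49034, r(2) ≈ 7.38906.
Sum = Δu · [r(-1.75) + r(-1) + r(-0.25) + ...].
Sum ≈ 10.38643.

10.38643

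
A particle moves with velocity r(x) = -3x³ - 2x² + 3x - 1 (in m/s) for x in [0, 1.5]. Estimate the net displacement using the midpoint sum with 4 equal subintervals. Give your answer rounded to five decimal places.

Δx = (1.5 − 0)/4 = 0.375.
Midpoints: 0.1875, 0.5625, 0.9375, 1.3125.
r(0.1875) = -2161/4096, r(0.5625) = -1963/4096, r(0.9375) = -9901/4096, r(1.3125) = -29863/4096.
Sum = Δx · [r(0.1875) + r(0.5625) + r(0.9375) + r(1.3125)].
Sum ≈ -4.01807.

-4.01807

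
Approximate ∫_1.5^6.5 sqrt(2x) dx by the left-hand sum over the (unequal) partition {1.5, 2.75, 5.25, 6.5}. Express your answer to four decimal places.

12.0785

Subinterval widths: 1.25, 2.5, 1.25.
Left endpoints: 1.5, 2.75, 5.25.
f(1.5) ≈ 1.7321, f(2.75) ≈ 2.3452, f(5.25) ≈ 3.2404.
Sum = Σ Δx_i · f(x_i).
Sum ≈ 12.0785.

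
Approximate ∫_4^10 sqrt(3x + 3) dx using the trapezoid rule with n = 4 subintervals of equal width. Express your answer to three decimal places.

29.193

Δx = (10 − 4)/4 = 1.5.
f(4) ≈ 3.873, f(5.5) ≈ 4.416, f(7) ≈ 4.899, f(8.5) ≈ 5.339, f(10) ≈ 5.745.
T_4 = (Δx/2)·[f(x_0) + 2f(x_1) + 2f(x_2) + 2f(x_3) + f(x_4)].
Sum ≈ 29.193.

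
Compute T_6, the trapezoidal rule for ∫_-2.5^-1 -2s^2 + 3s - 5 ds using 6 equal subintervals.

Δs = (-1 − (-2.5))/6 = 0.25.
f(-2.5) = -25, f(-2.25) = -21.875, f(-2) = -19, f(-1.75) = -16.375, f(-1.5) = -14, f(-1.25) = -11.875, f(-1) = -10.
T_6 = (Δs/2)·[f(s_0) + 2f(s_1) + ... + 2f(s_{5}) + f(s_6)].
Sum = -25.15625.

-25.15625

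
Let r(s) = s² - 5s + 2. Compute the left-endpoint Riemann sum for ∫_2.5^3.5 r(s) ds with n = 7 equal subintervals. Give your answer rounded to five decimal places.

Δs = (3.5 − 2.5)/7 = 1/7.
Left endpoints: 2.5, 37/14, 39/14, 41/14, 43/14, 45/14, 47/14.
r(2.5) = -4.25, r(37/14) = -829/196, r(39/14) = -817/196, r(41/14) = -797/196, r(43/14) = -769/196, r(45/14) = -733/196, r(47/14) = -689/196.
Sum = Δs · [r(2.5) + r(37/14) + r(39/14) + ...].
Sum ≈ -3.98469.

-3.98469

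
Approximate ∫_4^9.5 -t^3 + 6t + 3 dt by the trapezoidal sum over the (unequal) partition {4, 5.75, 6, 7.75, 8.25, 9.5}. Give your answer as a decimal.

-1773.71484375

Subinterval widths: 1.75, 0.25, 1.75, 0.5, 1.25.
f(4) = -37, f(5.75) = -152.609375, f(6) = -177, f(7.75) = -415.984375, f(8.25) = -509.015625, f(9.5) = -797.375.
On each subinterval the trapezoid contributes (Δt_i/2)·[f(t_{i-1}) + f(t_i)].
Sum = -1773.71484375.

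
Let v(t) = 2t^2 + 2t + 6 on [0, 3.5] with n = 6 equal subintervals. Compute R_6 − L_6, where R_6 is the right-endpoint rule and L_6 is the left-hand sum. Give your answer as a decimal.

R_6 ≈ 71.417824.
L_6 ≈ 53.042824.
R_6 − L_6 = 18.375.

18.375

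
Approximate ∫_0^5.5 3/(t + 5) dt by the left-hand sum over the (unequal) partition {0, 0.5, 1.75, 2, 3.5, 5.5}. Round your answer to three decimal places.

Subinterval widths: 0.5, 1.25, 0.25, 1.5, 2.
Left endpoints: 0, 0.5, 1.75, 2, 3.5.
f(0) = 0.6, f(0.5) = 6/11, f(1.75) = 4/9, f(2) = 3/7, f(3.5) = 6/17.
Sum = Σ Δt_i · f(t_i).
Sum ≈ 2.442.

2.442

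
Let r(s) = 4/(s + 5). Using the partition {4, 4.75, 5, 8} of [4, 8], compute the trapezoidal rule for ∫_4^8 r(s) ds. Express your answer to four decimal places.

1.4833

Subinterval widths: 0.75, 0.25, 3.
r(4) = 4/9, r(4.75) = 16/39, r(5) = 0.4, r(8) = 4/13.
On each subinterval the trapezoid contributes (Δs_i/2)·[r(s_{i-1}) + r(s_i)].
Sum ≈ 1.4833.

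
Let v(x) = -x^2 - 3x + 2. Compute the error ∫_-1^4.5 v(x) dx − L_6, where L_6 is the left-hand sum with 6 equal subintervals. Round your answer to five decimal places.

Exact integral: ∫_-1^4.5 v(x) dx ≈ -48.5833333.
L_6 ≈ -32.9681713.
Error ≈ -48.5833333 − (-32.9681713) ≈ -15.61516.

-15.61516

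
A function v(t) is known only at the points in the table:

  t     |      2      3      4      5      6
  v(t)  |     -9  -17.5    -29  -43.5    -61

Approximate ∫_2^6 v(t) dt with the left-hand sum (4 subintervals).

Δt = 1.
Sum = 1·[(-9) + (-17.5) + (-29) + (-43.5)] = -99.

-99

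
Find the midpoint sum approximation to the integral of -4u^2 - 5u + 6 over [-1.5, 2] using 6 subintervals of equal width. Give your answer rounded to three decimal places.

1.855

Δu = (2 − (-1.5))/6 = 7/12.
Midpoints: -29/24, -0.625, -1/24, 13/24, 1.125, 41/24.
f(-29/24) = 893/144, f(-0.625) = 7.5625, f(-1/24) = 893/144, f(13/24) = 305/144, f(1.125) = -4.6875, f(41/24) = -2047/144.
Sum = Δu · [f(-29/24) + f(-0.625) + f(-1/24) + ...].
Sum ≈ 1.855.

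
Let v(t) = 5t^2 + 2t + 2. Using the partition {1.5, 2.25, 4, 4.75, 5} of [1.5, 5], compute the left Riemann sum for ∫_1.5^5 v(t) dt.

Subinterval widths: 0.75, 1.75, 0.75, 0.25.
Left endpoints: 1.5, 2.25, 4, 4.75.
v(1.5) = 16.25, v(2.25) = 31.8125, v(4) = 90, v(4.75) = 124.3125.
Sum = Σ Δt_i · v(t_i).
Sum = 166.4375.

166.4375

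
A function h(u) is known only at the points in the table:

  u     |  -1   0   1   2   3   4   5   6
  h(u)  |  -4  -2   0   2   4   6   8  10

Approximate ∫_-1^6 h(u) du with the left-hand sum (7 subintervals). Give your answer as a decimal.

Δu = 1.
Sum = 1·[(-4) + (-2) + 0 + 2 + 4 + 6 + 8] = 14.

14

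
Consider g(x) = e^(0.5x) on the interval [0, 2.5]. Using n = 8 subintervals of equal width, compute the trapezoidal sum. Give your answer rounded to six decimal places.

4.990815

Δx = (2.5 − 0)/8 = 0.3125.
g(0) ≈ 1.000000, g(0.3125) ≈ 1.169118, g(0.625) ≈ 1.366838, g(0.9375) ≈ 1.597995, g(1.25) ≈ 1.868246, g(1.5625) ≈ 2.184201, g(1.875) ≈ 2.553589, g(2.1875) ≈ 2.985449, g(2.5) ≈ 3.490343.
T_8 = (Δx/2)·[g(x_0) + 2g(x_1) + ... + 2g(x_{7}) + g(x_8)].
Sum ≈ 4.990815.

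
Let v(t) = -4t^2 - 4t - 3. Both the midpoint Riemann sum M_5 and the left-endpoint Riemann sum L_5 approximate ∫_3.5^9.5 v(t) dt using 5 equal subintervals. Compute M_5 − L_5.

M_5 = -1257.12.
L_5 = -1064.16.
M_5 − L_5 = -192.96.

-192.96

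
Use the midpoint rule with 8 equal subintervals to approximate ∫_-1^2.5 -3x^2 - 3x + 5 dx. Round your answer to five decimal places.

-6.83252

Δx = (2.5 − (-1))/8 = 0.4375.
Midpoints: -0.78125, -0.34375, 0.09375, 0.53125, 0.96875, 1.40625, 1.84375, 2.28125.
f(-0.78125) = 5645/1024, f(-0.34375) = 5813/1024, f(0.09375) = 4805/1024, f(0.53125) = 2621/1024, f(0.96875) = -739/1024, f(1.40625) = -5275/1024, f(1.84375) = -10987/1024, f(2.28125) = -17875/1024.
Sum = Δx · [f(-0.78125) + f(-0.34375) + f(0.09375) + ...].
Sum ≈ -6.83252.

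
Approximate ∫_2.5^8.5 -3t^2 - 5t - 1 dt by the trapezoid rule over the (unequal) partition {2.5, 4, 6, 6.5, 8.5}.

Subinterval widths: 1.5, 2, 0.5, 2.
f(2.5) = -32.25, f(4) = -69, f(6) = -139, f(6.5) = -160.25, f(8.5) = -260.25.
On each subinterval the trapezoid contributes (Δt_i/2)·[f(t_{i-1}) + f(t_i)].
Sum = -779.25.

-779.25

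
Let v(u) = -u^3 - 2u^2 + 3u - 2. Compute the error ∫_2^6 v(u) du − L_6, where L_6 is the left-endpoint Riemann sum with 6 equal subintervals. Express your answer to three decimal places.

-82.519

Exact integral: ∫_2^6 v(u) du ≈ -418.66667.
L_6 ≈ -336.14815.
Error ≈ -418.66667 − (-336.14815) ≈ -82.519.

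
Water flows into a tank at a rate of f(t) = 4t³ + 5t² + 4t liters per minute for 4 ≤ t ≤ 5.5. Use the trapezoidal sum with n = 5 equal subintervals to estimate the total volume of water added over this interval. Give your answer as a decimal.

Δt = (5.5 − 4)/5 = 0.3.
f(4) = 352, f(4.3) = 427.678, f(4.6) = 513.544, f(4.9) = 610.246, f(5.2) = 718.432, f(5.5) = 838.75.
T_5 = (Δt/2)·[f(t_0) + 2f(t_1) + ... + 2f(t_{4}) + f(t_5)].
Sum = 859.5825.

859.5825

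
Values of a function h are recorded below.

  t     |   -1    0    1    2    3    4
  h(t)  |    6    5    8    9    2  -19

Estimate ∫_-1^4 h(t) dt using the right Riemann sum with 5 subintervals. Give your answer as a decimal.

Δt = 1.
Sum = 1·[5 + 8 + 9 + 2 + (-19)] = 5.

5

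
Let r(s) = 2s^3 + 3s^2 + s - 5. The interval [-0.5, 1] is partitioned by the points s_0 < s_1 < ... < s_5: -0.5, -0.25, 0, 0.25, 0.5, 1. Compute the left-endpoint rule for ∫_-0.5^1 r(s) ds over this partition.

-6.65625

Subinterval widths: 0.25, 0.25, 0.25, 0.25, 0.5.
Left endpoints: -0.5, -0.25, 0, 0.25, 0.5.
r(-0.5) = -5, r(-0.25) = -5.09375, r(0) = -5, r(0.25) = -4.53125, r(0.5) = -3.5.
Sum = Σ Δs_i · r(s_i).
Sum = -6.65625.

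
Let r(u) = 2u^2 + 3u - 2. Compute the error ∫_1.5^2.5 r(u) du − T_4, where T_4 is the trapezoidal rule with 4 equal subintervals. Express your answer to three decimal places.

-0.021

Exact integral: ∫_1.5^2.5 r(u) du ≈ 12.16667.
T_4 = 12.1875.
Error ≈ 12.16667 − 12.1875 ≈ -0.021.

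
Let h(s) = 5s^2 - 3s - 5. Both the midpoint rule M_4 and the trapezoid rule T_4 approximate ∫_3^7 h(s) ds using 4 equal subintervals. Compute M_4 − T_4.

-5

M_4 = 445.
T_4 = 450.
M_4 − T_4 = -5.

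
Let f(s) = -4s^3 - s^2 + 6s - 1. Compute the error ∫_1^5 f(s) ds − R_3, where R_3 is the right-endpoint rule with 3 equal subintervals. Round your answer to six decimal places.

Exact integral: ∫_1^5 f(s) ds ≈ -597.33333333.
R_3 ≈ -971.85185185.
Error ≈ -597.33333333 − (-971.85185185) ≈ 374.518519.

374.518519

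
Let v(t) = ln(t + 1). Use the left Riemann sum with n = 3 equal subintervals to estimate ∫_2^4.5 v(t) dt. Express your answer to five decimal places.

Δt = (4.5 − 2)/3 = 5/6.
Left endpoints: 2, 17/6, 11/3.
v(2) ≈ 1.09861, v(17/6) ≈ 1.34373, v(11/3) ≈ 1.54045.
Sum = Δt · [v(2) + v(17/6) + v(11/3)].
Sum ≈ 3.31899.

3.31899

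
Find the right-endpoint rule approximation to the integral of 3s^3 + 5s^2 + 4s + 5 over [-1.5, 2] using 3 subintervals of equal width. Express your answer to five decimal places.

Δs = (2 − (-1.5))/3 = 7/6.
Right endpoints: -1/3, 5/6, 2.
f(-1/3) = 37/9, f(5/6) = 325/24, f(2) = 57.
Sum = Δs · [f(-1/3) + f(5/6) + f(2)].
Sum ≈ 87.09491.

87.09491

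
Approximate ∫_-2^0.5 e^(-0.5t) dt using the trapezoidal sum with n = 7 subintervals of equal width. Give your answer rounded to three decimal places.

3.889

Δt = (0.5 − (-2))/7 = 5/14.
f(-2) ≈ 2.718, f(-23/14) ≈ 2.274, f(-9/7) ≈ 1.902, f(-13/14) ≈ 1.591, f(-4/7) ≈ 1.331, f(-3/14) ≈ 1.113, f(1/7) ≈ 0.931, f(0.5) ≈ 0.779.
T_7 = (Δt/2)·[f(t_0) + 2f(t_1) + ... + 2f(t_{6}) + f(t_7)].
Sum ≈ 3.889.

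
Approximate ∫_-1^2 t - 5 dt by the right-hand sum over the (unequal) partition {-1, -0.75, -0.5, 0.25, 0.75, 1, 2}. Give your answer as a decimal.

-12.5

Subinterval widths: 0.25, 0.25, 0.75, 0.5, 0.25, 1.
Right endpoints: -0.75, -0.5, 0.25, 0.75, 1, 2.
f(-0.75) = -5.75, f(-0.5) = -5.5, f(0.25) = -4.75, f(0.75) = -4.25, f(1) = -4, f(2) = -3.
Sum = Σ Δt_i · f(t_i).
Sum = -12.5.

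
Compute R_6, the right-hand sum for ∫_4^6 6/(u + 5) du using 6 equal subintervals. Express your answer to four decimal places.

Δu = (6 − 4)/6 = 1/3.
Right endpoints: 13/3, 14/3, 5, 16/3, 17/3, 6.
f(13/3) = 9/14, f(14/3) = 18/29, f(5) = 0.6, f(16/3) = 18/31, f(17/3) = 0.5625, f(6) = 6/11.
Sum = Δu · [f(13/3) + f(14/3) + f(5) + ...].
Sum ≈ 1.1840.

1.1840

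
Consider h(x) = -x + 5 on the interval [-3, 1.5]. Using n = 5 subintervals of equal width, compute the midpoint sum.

Δx = (1.5 − (-3))/5 = 0.9.
Midpoints: -2.55, -1.65, -0.75, 0.15, 1.05.
h(-2.55) = 7.55, h(-1.65) = 6.65, h(-0.75) = 5.75, h(0.15) = 4.85, h(1.05) = 3.95.
Sum = Δx · [h(-2.55) + h(-1.65) + h(-0.75) + h(0.15) + h(1.05)].
Sum = 25.875.

25.875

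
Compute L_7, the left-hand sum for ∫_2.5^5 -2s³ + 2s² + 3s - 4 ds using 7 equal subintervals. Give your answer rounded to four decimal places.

Δs = (5 − 2.5)/7 = 5/14.
Left endpoints: 2.5, 20/7, 45/14, 25/7, 55/14, 30/7, 65/14.
f(2.5) = -15.25, f(20/7) = -8832/343, f(45/14) = -55033/1372, f(25/7) = -20197/343, f(55/14) = -113343/1372, f(30/7) = -38362/343, f(65/14) = -201853/1372.
Sum = Δs · [f(2.5) + f(20/7) + f(45/14) + ...].
Sum ≈ -171.9898.

-171.9898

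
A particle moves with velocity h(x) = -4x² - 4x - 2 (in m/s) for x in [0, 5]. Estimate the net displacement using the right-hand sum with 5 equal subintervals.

-290

Δx = (5 − 0)/5 = 1.
Right endpoints: 1, 2, 3, 4, 5.
h(1) = -10, h(2) = -26, h(3) = -50, h(4) = -82, h(5) = -122.
Sum = Δx · [h(1) + h(2) + h(3) + h(4) + h(5)].
Sum = -290.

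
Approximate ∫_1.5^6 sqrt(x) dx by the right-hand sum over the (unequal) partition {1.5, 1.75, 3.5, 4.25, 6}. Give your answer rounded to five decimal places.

9.43744

Subinterval widths: 0.25, 1.75, 0.75, 1.75.
Right endpoints: 1.75, 3.5, 4.25, 6.
f(1.75) ≈ 1.32288, f(3.5) ≈ 1.87083, f(4.25) ≈ 2.06155, f(6) ≈ 2.44949.
Sum = Σ Δx_i · f(x_i).
Sum ≈ 9.43744.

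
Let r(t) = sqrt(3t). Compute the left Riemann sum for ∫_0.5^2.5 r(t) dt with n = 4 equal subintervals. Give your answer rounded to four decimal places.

Δt = (2.5 − 0.5)/4 = 0.5.
Left endpoints: 0.5, 1, 1.5, 2.
r(0.5) ≈ 1.2247, r(1) ≈ 1.7321, r(1.5) ≈ 2.1213, r(2) ≈ 2.4495.
Sum = Δt · [r(0.5) + r(1) + r(1.5) + r(2)].
Sum ≈ 3.7638.

3.7638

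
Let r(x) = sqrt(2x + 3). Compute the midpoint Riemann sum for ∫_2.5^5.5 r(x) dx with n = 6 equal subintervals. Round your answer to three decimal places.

Δx = (5.5 − 2.5)/6 = 0.5.
Midpoints: 2.75, 3.25, 3.75, 4.25, 4.75, 5.25.
r(2.75) ≈ 2.915, r(3.25) ≈ 3.082, r(3.75) ≈ 3.240, r(4.25) ≈ 3.391, r(4.75) ≈ 3.536, r(5.25) ≈ 3.674.
Sum = Δx · [r(2.75) + r(3.25) + r(3.75) + ...].
Sum ≈ 9.919.

9.919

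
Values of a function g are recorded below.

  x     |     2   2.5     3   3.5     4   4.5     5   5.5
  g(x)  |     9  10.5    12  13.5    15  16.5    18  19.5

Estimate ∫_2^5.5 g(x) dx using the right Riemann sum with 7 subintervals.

52.5

Δx = 0.5.
Sum = 0.5·[10.5 + 12 + 13.5 + 15 + 16.5 + 18 + 19.5] = 52.5.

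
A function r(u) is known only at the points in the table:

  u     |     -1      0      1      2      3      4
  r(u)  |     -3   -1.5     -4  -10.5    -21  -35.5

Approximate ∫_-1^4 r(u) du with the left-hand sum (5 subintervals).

-40

Δu = 1.
Sum = 1·[(-3) + (-1.5) + (-4) + (-10.5) + (-21)] = -40.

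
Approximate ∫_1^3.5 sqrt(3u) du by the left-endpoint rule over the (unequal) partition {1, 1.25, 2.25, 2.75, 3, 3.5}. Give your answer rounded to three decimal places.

5.887

Subinterval widths: 0.25, 1, 0.5, 0.25, 0.5.
Left endpoints: 1, 1.25, 2.25, 2.75, 3.
f(1) ≈ 1.732, f(1.25) ≈ 1.936, f(2.25) ≈ 2.598, f(2.75) ≈ 2.872, f(3) ≈ 3.000.
Sum = Σ Δu_i · f(u_i).
Sum ≈ 5.887.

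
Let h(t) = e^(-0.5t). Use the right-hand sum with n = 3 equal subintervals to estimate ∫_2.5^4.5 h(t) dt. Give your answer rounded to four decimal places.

Δt = (4.5 − 2.5)/3 = 2/3.
Right endpoints: 19/6, 23/6, 4.5.
h(19/6) ≈ 0.2053, h(23/6) ≈ 0.1471, h(4.5) ≈ 0.1054.
Sum = Δt · [h(19/6) + h(23/6) + h(4.5)].
Sum ≈ 0.3052.

0.3052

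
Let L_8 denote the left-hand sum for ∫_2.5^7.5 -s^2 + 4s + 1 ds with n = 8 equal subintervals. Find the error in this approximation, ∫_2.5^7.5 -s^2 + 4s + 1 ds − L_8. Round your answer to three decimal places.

Exact integral: ∫_2.5^7.5 f(s) ds ≈ -30.41667.
L_8 = -21.3671875.
Error ≈ -30.41667 − (-21.3671875) ≈ -9.049.

-9.049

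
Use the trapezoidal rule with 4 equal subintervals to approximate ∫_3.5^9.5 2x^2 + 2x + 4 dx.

649.5

Δx = (9.5 − 3.5)/4 = 1.5.
f(3.5) = 35.5, f(5) = 64, f(6.5) = 101.5, f(8) = 148, f(9.5) = 203.5.
T_4 = (Δx/2)·[f(x_0) + 2f(x_1) + 2f(x_2) + 2f(x_3) + f(x_4)].
Sum = 649.5.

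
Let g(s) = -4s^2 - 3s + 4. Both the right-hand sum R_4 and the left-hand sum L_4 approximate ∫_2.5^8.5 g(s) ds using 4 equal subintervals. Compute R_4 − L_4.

R_4 = -1093.5.
L_4 = -670.5.
R_4 − L_4 = -423.

-423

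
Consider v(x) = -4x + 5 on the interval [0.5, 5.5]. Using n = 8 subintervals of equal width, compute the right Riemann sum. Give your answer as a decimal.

Δx = (5.5 − 0.5)/8 = 0.625.
Right endpoints: 1.125, 1.75, 2.375, 3, 3.625, 4.25, 4.875, 5.5.
v(1.125) = 0.5, v(1.75) = -2, v(2.375) = -4.5, v(3) = -7, v(3.625) = -9.5, v(4.25) = -12, v(4.875) = -14.5, v(5.5) = -17.
Sum = Δx · [v(1.125) + v(1.75) + v(2.375) + ...].
Sum = -41.25.

-41.25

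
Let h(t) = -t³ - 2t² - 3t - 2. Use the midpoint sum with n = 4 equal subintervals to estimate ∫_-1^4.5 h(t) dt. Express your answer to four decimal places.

-197.2749

Δt = (4.5 − (-1))/4 = 1.375.
Midpoints: -0.3125, 1.0625, 2.4375, 3.8125.
h(-0.3125) = -5027/4096, h(1.0625) = -35409/4096, h(2.4375) = -146135/4096, h(3.8125) = -401093/4096.
Sum = Δt · [h(-0.3125) + h(1.0625) + h(2.4375) + h(3.8125)].
Sum ≈ -197.2749.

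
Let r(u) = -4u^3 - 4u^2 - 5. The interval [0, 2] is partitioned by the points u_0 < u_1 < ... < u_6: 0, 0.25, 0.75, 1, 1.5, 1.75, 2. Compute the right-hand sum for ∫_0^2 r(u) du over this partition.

-45.71875

Subinterval widths: 0.25, 0.5, 0.25, 0.5, 0.25, 0.25.
Right endpoints: 0.25, 0.75, 1, 1.5, 1.75, 2.
r(0.25) = -5.3125, r(0.75) = -8.9375, r(1) = -13, r(1.5) = -27.5, r(1.75) = -38.6875, r(2) = -53.
Sum = Σ Δu_i · r(u_i).
Sum = -45.71875.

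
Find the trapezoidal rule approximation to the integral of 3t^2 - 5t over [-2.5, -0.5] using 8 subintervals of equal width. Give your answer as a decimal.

Δt = (-0.5 − (-2.5))/8 = 0.25.
f(-2.5) = 31.25, f(-2.25) = 26.4375, f(-2) = 22, f(-1.75) = 17.9375, f(-1.5) = 14.25, f(-1.25) = 10.9375, f(-1) = 8, f(-0.75) = 5.4375, f(-0.5) = 3.25.
T_8 = (Δt/2)·[f(t_0) + 2f(t_1) + ... + 2f(t_{7}) + f(t_8)].
Sum = 30.5625.

30.5625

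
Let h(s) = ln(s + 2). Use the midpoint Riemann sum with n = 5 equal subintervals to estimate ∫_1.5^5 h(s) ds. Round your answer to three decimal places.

Δs = (5 − 1.5)/5 = 0.7.
Midpoints: 1.85, 2.55, 3.25, 3.95, 4.65.
h(1.85) ≈ 1.348, h(2.55) ≈ 1.515, h(3.25) ≈ 1.658, h(3.95) ≈ 1.783, h(4.65) ≈ 1.895.
Sum = Δs · [h(1.85) + h(2.55) + h(3.25) + h(3.95) + h(4.65)].
Sum ≈ 5.740.

5.740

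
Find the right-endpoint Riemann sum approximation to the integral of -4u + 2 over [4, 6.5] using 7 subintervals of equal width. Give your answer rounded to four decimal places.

Δu = (6.5 − 4)/7 = 5/14.
Right endpoints: 61/14, 33/7, 71/14, 38/7, 81/14, 43/7, 6.5.
f(61/14) = -108/7, f(33/7) = -118/7, f(71/14) = -128/7, f(38/7) = -138/7, f(81/14) = -148/7, f(43/7) = -158/7, f(6.5) = -24.
Sum = Δu · [f(61/14) + f(33/7) + f(71/14) + ...].
Sum ≈ -49.2857.

-49.2857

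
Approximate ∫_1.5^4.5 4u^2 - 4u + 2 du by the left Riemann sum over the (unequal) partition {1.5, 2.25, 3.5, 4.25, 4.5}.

Subinterval widths: 0.75, 1.25, 0.75, 0.25.
Left endpoints: 1.5, 2.25, 3.5, 4.25.
f(1.5) = 5, f(2.25) = 13.25, f(3.5) = 37, f(4.25) = 57.25.
Sum = Σ Δu_i · f(u_i).
Sum = 62.375.

62.375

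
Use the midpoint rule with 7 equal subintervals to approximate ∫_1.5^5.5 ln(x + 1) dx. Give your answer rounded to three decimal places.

Δx = (5.5 − 1.5)/7 = 4/7.
Midpoints: 25/14, 33/14, 41/14, 3.5, 57/14, 65/14, 73/14.
f(25/14) ≈ 1.025, f(33/14) ≈ 1.211, f(41/14) ≈ 1.368, f(3.5) ≈ 1.504, f(57/14) ≈ 1.624, f(65/14) ≈ 1.730, f(73/14) ≈ 1.827.
Sum = Δx · [f(25/14) + f(33/14) + f(41/14) + ...].
Sum ≈ 5.879.

5.879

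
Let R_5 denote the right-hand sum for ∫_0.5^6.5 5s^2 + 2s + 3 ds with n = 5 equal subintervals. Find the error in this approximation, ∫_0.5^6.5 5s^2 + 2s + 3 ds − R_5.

-140.4

Exact integral: ∫_0.5^6.5 f(s) ds = 517.5.
R_5 = 657.9.
Error = 517.5 − 657.9 = -140.4.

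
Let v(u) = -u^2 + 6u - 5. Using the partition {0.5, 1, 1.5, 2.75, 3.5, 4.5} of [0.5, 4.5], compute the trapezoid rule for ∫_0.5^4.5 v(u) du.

Subinterval widths: 0.5, 0.5, 1.25, 0.75, 1.
v(0.5) = -2.25, v(1) = 0, v(1.5) = 1.75, v(2.75) = 3.9375, v(3.5) = 3.75, v(4.5) = 1.75.
On each subinterval the trapezoid contributes (Δu_i/2)·[v(u_{i-1}) + v(u_i)].
Sum = 9.0625.

9.0625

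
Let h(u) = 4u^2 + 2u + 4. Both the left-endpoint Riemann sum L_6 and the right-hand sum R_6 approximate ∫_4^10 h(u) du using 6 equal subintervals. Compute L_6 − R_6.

-348

L_6 = 1186.
R_6 = 1534.
L_6 − R_6 = -348.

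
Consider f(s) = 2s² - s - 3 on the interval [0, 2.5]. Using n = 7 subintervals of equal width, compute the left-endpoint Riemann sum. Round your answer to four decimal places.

Δs = (2.5 − 0)/7 = 5/14.
Left endpoints: 0, 5/14, 5/7, 15/14, 10/7, 25/14, 15/7.
f(0) = -3, f(5/14) = -152/49, f(5/7) = -132/49, f(15/14) = -87/49, f(10/7) = -17/49, f(25/14) = 78/49, f(15/7) = 198/49.
Sum = Δs · [f(0) + f(5/14) + f(5/7) + ...].
Sum ≈ -1.8878.

-1.8878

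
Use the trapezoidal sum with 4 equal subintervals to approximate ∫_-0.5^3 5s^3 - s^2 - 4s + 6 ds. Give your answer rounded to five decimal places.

Δs = (3 − (-0.5))/4 = 0.875.
f(-0.5) = 7.125, f(0.375) = 2367/512, f(1.25) = 9.203125, f(2.125) = 20973/512, f(3) = 120.
T_4 = (Δs/2)·[f(s_0) + 2f(s_1) + 2f(s_2) + 2f(s_3) + f(s_4)].
Sum ≈ 103.55762.

103.55762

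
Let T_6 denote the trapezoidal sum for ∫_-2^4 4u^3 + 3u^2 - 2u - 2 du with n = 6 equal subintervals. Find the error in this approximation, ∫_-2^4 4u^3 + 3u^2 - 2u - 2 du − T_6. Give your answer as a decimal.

Exact integral: ∫_-2^4 f(u) du = 288.
T_6 = 303.
Error = 288 − 303 = -15.

-15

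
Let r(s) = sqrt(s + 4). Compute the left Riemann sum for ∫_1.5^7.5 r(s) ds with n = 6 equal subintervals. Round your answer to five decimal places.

16.87138

Δs = (7.5 − 1.5)/6 = 1.
Left endpoints: 1.5, 2.5, 3.5, 4.5, 5.5, 6.5.
r(1.5) ≈ 2.34521, r(2.5) ≈ 2.54951, r(3.5) ≈ 2.73861, r(4.5) ≈ 2.91548, r(5.5) ≈ 3.08221, r(6.5) ≈ 3.24037.
Sum = Δs · [r(1.5) + r(2.5) + r(3.5) + ...].
Sum ≈ 16.87138.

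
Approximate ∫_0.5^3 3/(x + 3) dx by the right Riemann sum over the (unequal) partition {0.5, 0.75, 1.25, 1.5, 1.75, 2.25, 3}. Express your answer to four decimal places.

1.5382

Subinterval widths: 0.25, 0.5, 0.25, 0.25, 0.5, 0.75.
Right endpoints: 0.75, 1.25, 1.5, 1.75, 2.25, 3.
f(0.75) = 0.8, f(1.25) = 12/17, f(1.5) = 2/3, f(1.75) = 12/19, f(2.25) = 4/7, f(3) = 0.5.
Sum = Σ Δx_i · f(x_i).
Sum ≈ 1.5382.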